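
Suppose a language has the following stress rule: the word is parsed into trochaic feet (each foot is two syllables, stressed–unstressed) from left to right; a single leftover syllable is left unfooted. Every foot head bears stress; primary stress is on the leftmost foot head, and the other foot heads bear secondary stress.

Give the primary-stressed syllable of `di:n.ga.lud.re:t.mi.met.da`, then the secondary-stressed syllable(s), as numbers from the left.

Parse left to right into trochaic (ˈσσ) feet: (ˈdi:n.ga) (ˈlud.re:t) (ˈmi.met) da. Syllable 7 is left unfooted.
Foot heads (stressed positions): 1, 3, 5.
End Rule Leftmost: primary stress on the leftmost head = syllable 1.
Secondary stress on 3, 5: ˈdi:n.ga.ˌlud.re:t.ˌmi.met.da.

primary 1, secondary 3, 5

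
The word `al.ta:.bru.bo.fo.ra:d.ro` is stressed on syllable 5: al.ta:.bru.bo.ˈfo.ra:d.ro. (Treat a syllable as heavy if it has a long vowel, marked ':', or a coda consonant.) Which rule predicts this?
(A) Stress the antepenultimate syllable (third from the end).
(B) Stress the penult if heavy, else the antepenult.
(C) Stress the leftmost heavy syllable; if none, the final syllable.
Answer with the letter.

Rule A → syllable 5 ✓.
Rule B → syllable 6 (observed: 5).
Rule C → syllable 1 (observed: 5).

A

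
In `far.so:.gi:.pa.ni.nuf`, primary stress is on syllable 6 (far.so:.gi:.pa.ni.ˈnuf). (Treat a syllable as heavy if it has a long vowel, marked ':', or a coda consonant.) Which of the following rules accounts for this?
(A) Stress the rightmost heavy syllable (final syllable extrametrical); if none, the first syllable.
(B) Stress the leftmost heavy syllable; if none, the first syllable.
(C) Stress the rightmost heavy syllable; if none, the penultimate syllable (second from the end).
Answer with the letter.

Rule A → syllable 3 (observed: 6).
Rule B → syllable 1 (observed: 6).
Rule C → syllable 6 ✓.

C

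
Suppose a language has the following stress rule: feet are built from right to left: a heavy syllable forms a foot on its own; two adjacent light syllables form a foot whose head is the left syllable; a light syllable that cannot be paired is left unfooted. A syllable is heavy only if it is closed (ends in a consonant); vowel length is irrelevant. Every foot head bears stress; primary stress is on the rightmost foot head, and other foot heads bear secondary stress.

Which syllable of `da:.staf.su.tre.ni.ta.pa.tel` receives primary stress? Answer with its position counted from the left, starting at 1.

8

Weights: 1 da: L, 2 staf H, 3 su L, 4 tre L, 5 ni L, 6 ta L, 7 pa L, 8 tel H.
Parse right to left (heavy = foot alone; LL = one foot; stranded L unfooted): da: (ˈstaf) su (ˈtre.ni) (ˈta.pa) (ˈtel).
Foot heads: 2, 4, 6, 8.
Primary stress on the rightmost head = syllable 8.
Primary stress: syllable 8 → da:.staf.su.tre.ni.ta.pa.ˈtel.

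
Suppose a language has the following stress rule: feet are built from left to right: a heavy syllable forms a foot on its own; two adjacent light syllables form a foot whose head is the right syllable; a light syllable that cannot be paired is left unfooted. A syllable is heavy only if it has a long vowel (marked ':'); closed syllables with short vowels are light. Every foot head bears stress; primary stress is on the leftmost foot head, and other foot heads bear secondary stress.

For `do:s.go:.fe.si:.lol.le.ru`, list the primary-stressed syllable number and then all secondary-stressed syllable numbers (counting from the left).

Weights: 1 do:s H, 2 go: H, 3 fe L, 4 si: H, 5 lol L, 6 le L, 7 ru L.
Parse left to right (heavy = foot alone; LL = one foot; stranded L unfooted): (ˈdo:s) (ˈgo:) fe (ˈsi:) (lol.ˈle) ru.
Foot heads: 1, 2, 4, 6.
Primary stress on the leftmost head = syllable 1.
Secondary stress on 2, 4, 6: ˈdo:s.ˌgo:.fe.ˌsi:.lol.ˌle.ru.

primary 1, secondary 2, 4, 6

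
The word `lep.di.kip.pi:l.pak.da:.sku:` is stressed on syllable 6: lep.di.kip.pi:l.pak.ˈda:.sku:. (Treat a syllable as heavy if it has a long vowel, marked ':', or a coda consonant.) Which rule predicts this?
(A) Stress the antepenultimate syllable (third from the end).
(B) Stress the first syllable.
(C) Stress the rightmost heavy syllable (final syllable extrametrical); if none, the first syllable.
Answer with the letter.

C

Rule A → syllable 5 (observed: 6).
Rule B → syllable 1 (observed: 6).
Rule C → syllable 6 ✓.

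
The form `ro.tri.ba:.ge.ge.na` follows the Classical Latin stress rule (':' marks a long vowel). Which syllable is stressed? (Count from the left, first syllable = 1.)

Classical Latin: stress the penult if heavy (long vowel or closed), else the antepenult.
Weights: 4 ge L, 5 ge L, 6 na L.
The penult (syllable 5, ge) is light, so stress falls on the antepenult (syllable 4, ge).
Stress on syllable 4: ro.tri.ba:.ˈge.ge.na.

4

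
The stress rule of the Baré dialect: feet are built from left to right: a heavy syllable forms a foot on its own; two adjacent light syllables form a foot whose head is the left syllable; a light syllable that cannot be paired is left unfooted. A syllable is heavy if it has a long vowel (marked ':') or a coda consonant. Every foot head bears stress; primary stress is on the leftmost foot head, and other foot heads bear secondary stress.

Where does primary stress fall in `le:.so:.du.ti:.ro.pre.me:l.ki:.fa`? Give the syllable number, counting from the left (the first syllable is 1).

Weights: 1 le: H, 2 so: H, 3 du L, 4 ti: H, 5 ro L, 6 pre L, 7 me:l H, 8 ki: H, 9 fa L.
Parse left to right (heavy = foot alone; LL = one foot; stranded L unfooted): (ˈle:) (ˈso:) du (ˈti:) (ˈro.pre) (ˈme:l) (ˈki:) fa.
Foot heads: 1, 2, 4, 5, 7, 8.
Primary stress on the leftmost head = syllable 1.
Primary stress: syllable 1 → ˈle:.so:.du.ti:.ro.pre.me:l.ki:.fa.

1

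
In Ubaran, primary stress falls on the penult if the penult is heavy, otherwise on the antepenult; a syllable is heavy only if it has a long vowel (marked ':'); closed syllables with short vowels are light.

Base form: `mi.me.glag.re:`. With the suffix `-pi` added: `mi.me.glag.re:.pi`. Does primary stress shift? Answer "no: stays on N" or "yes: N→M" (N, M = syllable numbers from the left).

Base `mi.me.glag.re:` (4 syllables):
  Weights: 2 me L, 3 glag L, 4 re: H.
  The penult (syllable 3, glag) is light, so stress falls on the antepenult (syllable 2, me).
  → primary stress on syllable 2.
Suffixed `mi.me.glag.re:.pi` (5 syllables):
  Weights: 3 glag L, 4 re: H, 5 pi L.
  The penult (syllable 4, re:) is heavy, so it takes stress.
  → primary stress on syllable 4.

yes: 2→4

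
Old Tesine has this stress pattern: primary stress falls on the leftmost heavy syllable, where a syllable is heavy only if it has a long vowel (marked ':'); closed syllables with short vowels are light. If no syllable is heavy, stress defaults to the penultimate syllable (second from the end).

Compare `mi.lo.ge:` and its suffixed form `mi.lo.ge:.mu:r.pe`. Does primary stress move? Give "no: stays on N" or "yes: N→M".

Base `mi.lo.ge:` (3 syllables):
  Weights: 1 mi L, 2 lo L, 3 ge: H.
  Heavy syllables in the domain: 3. The leftmost is syllable 3 (ge:).
  → primary stress on syllable 3.
Suffixed `mi.lo.ge:.mu:r.pe` (5 syllables):
  Weights: 1 mi L, 2 lo L, 3 ge: H, 4 mu:r H, 5 pe L.
  Heavy syllables in the domain: 3, 4. The leftmost is syllable 3 (ge:).
  → primary stress on syllable 3.

no: stays on 3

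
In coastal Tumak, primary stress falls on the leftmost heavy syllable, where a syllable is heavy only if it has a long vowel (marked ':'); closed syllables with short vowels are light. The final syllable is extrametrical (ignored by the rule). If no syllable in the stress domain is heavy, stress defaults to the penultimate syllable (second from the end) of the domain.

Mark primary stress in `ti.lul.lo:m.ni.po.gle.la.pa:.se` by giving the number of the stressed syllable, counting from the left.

The final syllable (9, se) is extrametrical; the stress domain is syllables 1–8.
Weights: 1 ti L, 2 lul L, 3 lo:m H, 4 ni L, 5 po L, 6 gle L, 7 la L, 8 pa: H.
Heavy syllables in the domain: 3, 8. The leftmost is syllable 3 (lo:m).
Primary stress: syllable 3 → ti.lul.ˈlo:m.ni.po.gle.la.pa:.se.

3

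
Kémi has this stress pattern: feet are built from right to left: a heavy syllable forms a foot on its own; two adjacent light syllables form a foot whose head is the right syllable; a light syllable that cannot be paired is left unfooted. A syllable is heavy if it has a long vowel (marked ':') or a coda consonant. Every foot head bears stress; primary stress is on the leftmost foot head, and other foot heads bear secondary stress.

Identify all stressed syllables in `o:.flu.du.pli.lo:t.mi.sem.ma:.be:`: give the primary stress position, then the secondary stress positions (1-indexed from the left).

primary 1, secondary 4, 5, 7, 8, 9

Weights: 1 o: H, 2 flu L, 3 du L, 4 pli L, 5 lo:t H, 6 mi L, 7 sem H, 8 ma: H, 9 be: H.
Parse right to left (heavy = foot alone; LL = one foot; stranded L unfooted): (ˈo:) flu (du.ˈpli) (ˈlo:t) mi (ˈsem) (ˈma:) (ˈbe:).
Foot heads: 1, 4, 5, 7, 8, 9.
Primary stress on the leftmost head = syllable 1.
Secondary stress on 4, 5, 7, 8, 9: ˈo:.flu.du.ˌpli.ˌlo:t.mi.ˌsem.ˌma:.ˌbe:.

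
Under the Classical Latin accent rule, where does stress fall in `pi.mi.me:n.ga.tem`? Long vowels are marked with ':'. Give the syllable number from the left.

3

Classical Latin: stress the penult if heavy (long vowel or closed), else the antepenult.
Weights: 3 me:n H, 4 ga L, 5 tem H.
The penult (syllable 4, ga) is light, so stress falls on the antepenult (syllable 3, me:n).
Stress on syllable 3: pi.mi.ˈme:n.ga.tem.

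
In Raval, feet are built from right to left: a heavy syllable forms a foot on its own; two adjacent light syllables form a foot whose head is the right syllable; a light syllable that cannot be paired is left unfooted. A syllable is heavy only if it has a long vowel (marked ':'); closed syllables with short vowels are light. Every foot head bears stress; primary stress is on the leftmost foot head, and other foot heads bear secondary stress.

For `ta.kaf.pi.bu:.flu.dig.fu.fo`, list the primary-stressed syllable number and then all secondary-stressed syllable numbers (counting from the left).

Weights: 1 ta L, 2 kaf L, 3 pi L, 4 bu: H, 5 flu L, 6 dig L, 7 fu L, 8 fo L.
Parse right to left (heavy = foot alone; LL = one foot; stranded L unfooted): ta (kaf.ˈpi) (ˈbu:) (flu.ˈdig) (fu.ˈfo).
Foot heads: 3, 4, 6, 8.
Primary stress on the leftmost head = syllable 3.
Secondary stress on 4, 6, 8: ta.kaf.ˈpi.ˌbu:.flu.ˌdig.fu.ˌfo.

primary 3, secondary 4, 6, 8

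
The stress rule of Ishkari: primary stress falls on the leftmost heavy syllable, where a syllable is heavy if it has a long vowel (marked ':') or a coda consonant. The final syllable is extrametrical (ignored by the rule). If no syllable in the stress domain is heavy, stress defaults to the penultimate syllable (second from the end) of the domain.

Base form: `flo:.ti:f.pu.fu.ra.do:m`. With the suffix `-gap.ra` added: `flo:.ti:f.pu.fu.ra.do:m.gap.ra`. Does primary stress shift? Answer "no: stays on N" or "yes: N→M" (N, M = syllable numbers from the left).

Base `flo:.ti:f.pu.fu.ra.do:m` (6 syllables):
  The final syllable (6, do:m) is extrametrical; the stress domain is syllables 1–5.
  Weights: 1 flo: H, 2 ti:f H, 3 pu L, 4 fu L, 5 ra L.
  Heavy syllables in the domain: 1, 2. The leftmost is syllable 1 (flo:).
  → primary stress on syllable 1.
Suffixed `flo:.ti:f.pu.fu.ra.do:m.gap.ra` (8 syllables):
  The final syllable (8, ra) is extrametrical; the stress domain is syllables 1–7.
  Weights: 1 flo: H, 2 ti:f H, 3 pu L, 4 fu L, 5 ra L, 6 do:m H, 7 gap H.
  Heavy syllables in the domain: 1, 2, 6, 7. The leftmost is syllable 1 (flo:).
  → primary stress on syllable 1.

no: stays on 1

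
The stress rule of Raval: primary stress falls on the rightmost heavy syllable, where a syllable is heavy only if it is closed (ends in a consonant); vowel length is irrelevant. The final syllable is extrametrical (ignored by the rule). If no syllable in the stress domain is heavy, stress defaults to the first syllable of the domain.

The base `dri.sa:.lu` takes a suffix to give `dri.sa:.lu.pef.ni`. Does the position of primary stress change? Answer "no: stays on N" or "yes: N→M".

Base `dri.sa:.lu` (3 syllables):
  The final syllable (3, lu) is extrametrical; the stress domain is syllables 1–2.
  Weights: 1 dri L, 2 sa: L.
  No heavy syllable in the domain; default to the first syllable of the domain = syllable 1.
  → primary stress on syllable 1.
Suffixed `dri.sa:.lu.pef.ni` (5 syllables):
  The final syllable (5, ni) is extrametrical; the stress domain is syllables 1–4.
  Weights: 1 dri L, 2 sa: L, 3 lu L, 4 pef H.
  Heavy syllables in the domain: 4. The rightmost is syllable 4 (pef).
  → primary stress on syllable 4.

yes: 1→4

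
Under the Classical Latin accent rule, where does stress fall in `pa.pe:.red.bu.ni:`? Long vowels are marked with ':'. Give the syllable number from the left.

Classical Latin: stress the penult if heavy (long vowel or closed), else the antepenult.
Weights: 3 red H, 4 bu L, 5 ni: H.
The penult (syllable 4, bu) is light, so stress falls on the antepenult (syllable 3, red).
Stress on syllable 3: pa.pe:.ˈred.bu.ni:.

3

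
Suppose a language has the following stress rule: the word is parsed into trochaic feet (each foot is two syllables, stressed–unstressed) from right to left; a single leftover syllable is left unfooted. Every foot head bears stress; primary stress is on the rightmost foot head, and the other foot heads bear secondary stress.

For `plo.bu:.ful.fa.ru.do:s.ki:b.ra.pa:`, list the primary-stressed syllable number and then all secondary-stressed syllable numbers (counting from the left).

Parse right to left into trochaic (ˈσσ) feet: plo (ˈbu:.ful) (ˈfa.ru) (ˈdo:s.ki:b) (ˈra.pa:). Syllable 1 is left unfooted.
Foot heads (stressed positions): 2, 4, 6, 8.
End Rule Rightmost: primary stress on the rightmost head = syllable 8.
Secondary stress on 2, 4, 6: plo.ˌbu:.ful.ˌfa.ru.ˌdo:s.ki:b.ˈra.pa:.

primary 8, secondary 2, 4, 6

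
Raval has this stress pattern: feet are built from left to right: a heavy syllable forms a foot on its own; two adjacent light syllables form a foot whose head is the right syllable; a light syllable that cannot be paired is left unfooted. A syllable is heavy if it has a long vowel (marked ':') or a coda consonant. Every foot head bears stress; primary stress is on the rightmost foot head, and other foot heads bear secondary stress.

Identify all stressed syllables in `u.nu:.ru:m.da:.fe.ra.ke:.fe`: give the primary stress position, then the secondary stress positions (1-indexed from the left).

primary 7, secondary 2, 3, 4, 6

Weights: 1 u L, 2 nu: H, 3 ru:m H, 4 da: H, 5 fe L, 6 ra L, 7 ke: H, 8 fe L.
Parse left to right (heavy = foot alone; LL = one foot; stranded L unfooted): u (ˈnu:) (ˈru:m) (ˈda:) (fe.ˈra) (ˈke:) fe.
Foot heads: 2, 3, 4, 6, 7.
Primary stress on the rightmost head = syllable 7.
Secondary stress on 2, 3, 4, 6: u.ˌnu:.ˌru:m.ˌda:.fe.ˌra.ˈke:.fe.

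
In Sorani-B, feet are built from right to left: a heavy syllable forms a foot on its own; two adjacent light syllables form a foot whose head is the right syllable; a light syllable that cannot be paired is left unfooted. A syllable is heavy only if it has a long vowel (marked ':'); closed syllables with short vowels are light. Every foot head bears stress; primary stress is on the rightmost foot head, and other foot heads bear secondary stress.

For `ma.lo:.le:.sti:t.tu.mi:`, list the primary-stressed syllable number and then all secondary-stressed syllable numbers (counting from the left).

primary 6, secondary 2, 3, 4

Weights: 1 ma L, 2 lo: H, 3 le: H, 4 sti:t H, 5 tu L, 6 mi: H.
Parse right to left (heavy = foot alone; LL = one foot; stranded L unfooted): ma (ˈlo:) (ˈle:) (ˈsti:t) tu (ˈmi:).
Foot heads: 2, 3, 4, 6.
Primary stress on the rightmost head = syllable 6.
Secondary stress on 2, 3, 4: ma.ˌlo:.ˌle:.ˌsti:t.tu.ˈmi:.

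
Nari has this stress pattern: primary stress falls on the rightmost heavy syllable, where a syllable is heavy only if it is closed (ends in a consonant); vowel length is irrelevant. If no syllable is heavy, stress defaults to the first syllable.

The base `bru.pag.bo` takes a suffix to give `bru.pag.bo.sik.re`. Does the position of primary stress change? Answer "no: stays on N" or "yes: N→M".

yes: 2→4

Base `bru.pag.bo` (3 syllables):
  Weights: 1 bru L, 2 pag H, 3 bo L.
  Heavy syllables in the domain: 2. The rightmost is syllable 2 (pag).
  → primary stress on syllable 2.
Suffixed `bru.pag.bo.sik.re` (5 syllables):
  Weights: 1 bru L, 2 pag H, 3 bo L, 4 sik H, 5 re L.
  Heavy syllables in the domain: 2, 4. The rightmost is syllable 4 (sik).
  → primary stress on syllable 4.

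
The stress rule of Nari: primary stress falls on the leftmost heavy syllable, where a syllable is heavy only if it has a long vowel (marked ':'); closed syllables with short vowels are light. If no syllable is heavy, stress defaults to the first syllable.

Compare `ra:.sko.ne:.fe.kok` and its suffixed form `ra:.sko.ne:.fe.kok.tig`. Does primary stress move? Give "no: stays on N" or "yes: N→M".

Base `ra:.sko.ne:.fe.kok` (5 syllables):
  Weights: 1 ra: H, 2 sko L, 3 ne: H, 4 fe L, 5 kok L.
  Heavy syllables in the domain: 1, 3. The leftmost is syllable 1 (ra:).
  → primary stress on syllable 1.
Suffixed `ra:.sko.ne:.fe.kok.tig` (6 syllables):
  Weights: 1 ra: H, 2 sko L, 3 ne: H, 4 fe L, 5 kok L, 6 tig L.
  Heavy syllables in the domain: 1, 3. The leftmost is syllable 1 (ra:).
  → primary stress on syllable 1.

no: stays on 1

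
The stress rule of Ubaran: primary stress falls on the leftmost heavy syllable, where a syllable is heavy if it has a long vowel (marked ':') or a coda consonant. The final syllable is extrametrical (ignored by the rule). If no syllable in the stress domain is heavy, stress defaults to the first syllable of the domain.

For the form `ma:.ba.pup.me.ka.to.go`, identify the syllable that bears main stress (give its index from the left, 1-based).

1

The final syllable (7, go) is extrametrical; the stress domain is syllables 1–6.
Weights: 1 ma: H, 2 ba L, 3 pup H, 4 me L, 5 ka L, 6 to L.
Heavy syllables in the domain: 1, 3. The leftmost is syllable 1 (ma:).
Primary stress: syllable 1 → ˈma:.ba.pup.me.ka.to.go.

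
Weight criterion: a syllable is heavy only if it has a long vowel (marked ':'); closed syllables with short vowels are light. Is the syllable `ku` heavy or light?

`ku`: short vowel, open (no coda). Short vowel → light.

light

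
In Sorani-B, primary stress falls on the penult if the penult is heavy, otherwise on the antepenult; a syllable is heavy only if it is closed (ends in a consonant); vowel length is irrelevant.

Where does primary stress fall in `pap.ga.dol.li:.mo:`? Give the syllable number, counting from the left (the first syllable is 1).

Weights: 3 dol H, 4 li: L, 5 mo: L.
The penult (syllable 4, li:) is light, so stress falls on the antepenult (syllable 3, dol).
Primary stress: syllable 3 → pap.ga.ˈdol.li:.mo:.

3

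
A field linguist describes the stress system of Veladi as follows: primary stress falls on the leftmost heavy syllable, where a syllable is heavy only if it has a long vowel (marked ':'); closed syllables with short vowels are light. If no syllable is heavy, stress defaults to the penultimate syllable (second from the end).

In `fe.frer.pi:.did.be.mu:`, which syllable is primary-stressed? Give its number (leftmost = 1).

3

Weights: 1 fe L, 2 frer L, 3 pi: H, 4 did L, 5 be L, 6 mu: H.
Heavy syllables in the domain: 3, 6. The leftmost is syllable 3 (pi:).
Primary stress: syllable 3 → fe.frer.ˈpi:.did.be.mu:.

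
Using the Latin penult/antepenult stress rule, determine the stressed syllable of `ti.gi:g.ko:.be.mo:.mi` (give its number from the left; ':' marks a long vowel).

5

Classical Latin: stress the penult if heavy (long vowel or closed), else the antepenult.
Weights: 4 be L, 5 mo: H, 6 mi L.
The penult (syllable 5, mo:) is heavy, so it takes stress.
Stress on syllable 5: ti.gi:g.ko:.be.ˈmo:.mi.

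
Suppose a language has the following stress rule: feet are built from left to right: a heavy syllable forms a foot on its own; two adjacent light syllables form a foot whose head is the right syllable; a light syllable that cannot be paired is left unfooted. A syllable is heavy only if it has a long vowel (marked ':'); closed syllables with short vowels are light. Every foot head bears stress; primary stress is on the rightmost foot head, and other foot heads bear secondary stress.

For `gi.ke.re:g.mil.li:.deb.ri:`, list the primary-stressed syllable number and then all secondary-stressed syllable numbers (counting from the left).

primary 7, secondary 2, 3, 5

Weights: 1 gi L, 2 ke L, 3 re:g H, 4 mil L, 5 li: H, 6 deb L, 7 ri: H.
Parse left to right (heavy = foot alone; LL = one foot; stranded L unfooted): (gi.ˈke) (ˈre:g) mil (ˈli:) deb (ˈri:).
Foot heads: 2, 3, 5, 7.
Primary stress on the rightmost head = syllable 7.
Secondary stress on 2, 3, 5: gi.ˌke.ˌre:g.mil.ˌli:.deb.ˈri:.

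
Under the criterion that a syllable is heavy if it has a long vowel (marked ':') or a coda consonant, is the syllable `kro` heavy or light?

`kro`: short vowel, open (no coda). Short vowel, open → light.

light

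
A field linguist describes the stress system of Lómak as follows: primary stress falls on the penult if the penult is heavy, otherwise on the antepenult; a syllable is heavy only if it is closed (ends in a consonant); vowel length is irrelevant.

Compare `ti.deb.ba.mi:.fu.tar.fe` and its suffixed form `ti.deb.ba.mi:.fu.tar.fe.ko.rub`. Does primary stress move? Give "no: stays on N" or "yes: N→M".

yes: 6→7

Base `ti.deb.ba.mi:.fu.tar.fe` (7 syllables):
  Weights: 5 fu L, 6 tar H, 7 fe L.
  The penult (syllable 6, tar) is heavy, so it takes stress.
  → primary stress on syllable 6.
Suffixed `ti.deb.ba.mi:.fu.tar.fe.ko.rub` (9 syllables):
  Weights: 7 fe L, 8 ko L, 9 rub H.
  The penult (syllable 8, ko) is light, so stress falls on the antepenult (syllable 7, fe).
  → primary stress on syllable 7.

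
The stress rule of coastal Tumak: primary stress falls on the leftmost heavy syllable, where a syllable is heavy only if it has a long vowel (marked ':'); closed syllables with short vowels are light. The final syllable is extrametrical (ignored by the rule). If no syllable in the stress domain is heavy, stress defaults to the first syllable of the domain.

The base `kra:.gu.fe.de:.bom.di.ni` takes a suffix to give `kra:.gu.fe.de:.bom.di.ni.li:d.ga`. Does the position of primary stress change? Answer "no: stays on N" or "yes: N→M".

no: stays on 1

Base `kra:.gu.fe.de:.bom.di.ni` (7 syllables):
  The final syllable (7, ni) is extrametrical; the stress domain is syllables 1–6.
  Weights: 1 kra: H, 2 gu L, 3 fe L, 4 de: H, 5 bom L, 6 di L.
  Heavy syllables in the domain: 1, 4. The leftmost is syllable 1 (kra:).
  → primary stress on syllable 1.
Suffixed `kra:.gu.fe.de:.bom.di.ni.li:d.ga` (9 syllables):
  The final syllable (9, ga) is extrametrical; the stress domain is syllables 1–8.
  Weights: 1 kra: H, 2 gu L, 3 fe L, 4 de: H, 5 bom L, 6 di L, 7 ni L, 8 li:d H.
  Heavy syllables in the domain: 1, 4, 8. The leftmost is syllable 1 (kra:).
  → primary stress on syllable 1.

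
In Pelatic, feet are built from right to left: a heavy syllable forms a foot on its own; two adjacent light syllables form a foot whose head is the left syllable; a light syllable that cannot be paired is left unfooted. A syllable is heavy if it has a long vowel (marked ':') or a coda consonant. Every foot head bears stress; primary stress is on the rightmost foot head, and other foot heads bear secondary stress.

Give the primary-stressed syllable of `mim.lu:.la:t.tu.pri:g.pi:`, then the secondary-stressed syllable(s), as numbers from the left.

primary 6, secondary 1, 2, 3, 5

Weights: 1 mim H, 2 lu: H, 3 la:t H, 4 tu L, 5 pri:g H, 6 pi: H.
Parse right to left (heavy = foot alone; LL = one foot; stranded L unfooted): (ˈmim) (ˈlu:) (ˈla:t) tu (ˈpri:g) (ˈpi:).
Foot heads: 1, 2, 3, 5, 6.
Primary stress on the rightmost head = syllable 6.
Secondary stress on 1, 2, 3, 5: ˌmim.ˌlu:.ˌla:t.tu.ˌpri:g.ˈpi:.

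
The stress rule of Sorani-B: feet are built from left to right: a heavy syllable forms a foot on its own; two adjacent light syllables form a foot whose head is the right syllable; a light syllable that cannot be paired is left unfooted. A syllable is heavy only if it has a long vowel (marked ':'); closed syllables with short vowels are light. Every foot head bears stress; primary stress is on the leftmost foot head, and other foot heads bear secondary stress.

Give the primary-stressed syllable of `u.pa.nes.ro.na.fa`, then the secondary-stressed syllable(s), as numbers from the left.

Weights: 1 u L, 2 pa L, 3 nes L, 4 ro L, 5 na L, 6 fa L.
Parse left to right (heavy = foot alone; LL = one foot; stranded L unfooted): (u.ˈpa) (nes.ˈro) (na.ˈfa).
Foot heads: 2, 4, 6.
Primary stress on the leftmost head = syllable 2.
Secondary stress on 4, 6: u.ˈpa.nes.ˌro.na.ˌfa.

primary 2, secondary 4, 6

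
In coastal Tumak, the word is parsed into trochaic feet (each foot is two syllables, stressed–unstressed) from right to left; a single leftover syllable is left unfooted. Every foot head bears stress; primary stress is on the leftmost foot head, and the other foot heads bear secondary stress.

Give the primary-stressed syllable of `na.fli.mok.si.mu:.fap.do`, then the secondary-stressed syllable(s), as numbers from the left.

primary 2, secondary 4, 6

Parse right to left into trochaic (ˈσσ) feet: na (ˈfli.mok) (ˈsi.mu:) (ˈfap.do). Syllable 1 is left unfooted.
Foot heads (stressed positions): 2, 4, 6.
End Rule Leftmost: primary stress on the leftmost head = syllable 2.
Secondary stress on 4, 6: na.ˈfli.mok.ˌsi.mu:.ˌfap.do.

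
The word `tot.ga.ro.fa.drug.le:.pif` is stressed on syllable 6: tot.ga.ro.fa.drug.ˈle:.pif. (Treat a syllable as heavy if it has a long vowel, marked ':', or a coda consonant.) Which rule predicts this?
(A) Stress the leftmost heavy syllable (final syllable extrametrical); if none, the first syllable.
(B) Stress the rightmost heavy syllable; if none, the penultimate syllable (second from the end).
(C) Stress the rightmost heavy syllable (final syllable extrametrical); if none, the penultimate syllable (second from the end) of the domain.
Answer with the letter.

C

Rule A → syllable 1 (observed: 6).
Rule B → syllable 7 (observed: 6).
Rule C → syllable 6 ✓.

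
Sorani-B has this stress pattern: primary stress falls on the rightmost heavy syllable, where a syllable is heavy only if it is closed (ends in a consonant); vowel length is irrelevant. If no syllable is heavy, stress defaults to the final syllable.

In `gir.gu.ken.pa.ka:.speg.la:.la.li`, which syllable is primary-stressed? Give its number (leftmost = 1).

6

Weights: 1 gir H, 2 gu L, 3 ken H, 4 pa L, 5 ka: L, 6 speg H, 7 la: L, 8 la L, 9 li L.
Heavy syllables in the domain: 1, 3, 6. The rightmost is syllable 6 (speg).
Primary stress: syllable 6 → gir.gu.ken.pa.ka:.ˈspeg.la:.la.li.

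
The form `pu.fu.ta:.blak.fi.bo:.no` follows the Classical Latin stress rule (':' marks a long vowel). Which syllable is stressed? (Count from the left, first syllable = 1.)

6

Classical Latin: stress the penult if heavy (long vowel or closed), else the antepenult.
Weights: 5 fi L, 6 bo: H, 7 no L.
The penult (syllable 6, bo:) is heavy, so it takes stress.
Stress on syllable 6: pu.fu.ta:.blak.fi.ˈbo:.no.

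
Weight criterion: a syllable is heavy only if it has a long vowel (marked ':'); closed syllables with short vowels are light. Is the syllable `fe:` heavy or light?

`fe:`: long vowel, open (no coda). Long vowel → heavy.

heavy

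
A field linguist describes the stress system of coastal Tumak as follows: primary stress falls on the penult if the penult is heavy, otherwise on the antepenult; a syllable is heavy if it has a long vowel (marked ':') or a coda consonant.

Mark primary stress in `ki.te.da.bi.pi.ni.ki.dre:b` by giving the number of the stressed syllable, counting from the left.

Weights: 6 ni L, 7 ki L, 8 dre:b H.
The penult (syllable 7, ki) is light, so stress falls on the antepenult (syllable 6, ni).
Primary stress: syllable 6 → ki.te.da.bi.pi.ˈni.ki.dre:b.

6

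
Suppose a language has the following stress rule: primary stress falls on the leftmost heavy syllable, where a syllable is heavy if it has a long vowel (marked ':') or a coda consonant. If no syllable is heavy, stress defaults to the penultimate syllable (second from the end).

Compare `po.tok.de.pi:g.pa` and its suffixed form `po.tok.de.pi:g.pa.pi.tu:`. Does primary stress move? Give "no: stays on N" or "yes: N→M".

Base `po.tok.de.pi:g.pa` (5 syllables):
  Weights: 1 po L, 2 tok H, 3 de L, 4 pi:g H, 5 pa L.
  Heavy syllables in the domain: 2, 4. The leftmost is syllable 2 (tok).
  → primary stress on syllable 2.
Suffixed `po.tok.de.pi:g.pa.pi.tu:` (7 syllables):
  Weights: 1 po L, 2 tok H, 3 de L, 4 pi:g H, 5 pa L, 6 pi L, 7 tu: H.
  Heavy syllables in the domain: 2, 4, 7. The leftmost is syllable 2 (tok).
  → primary stress on syllable 2.

no: stays on 2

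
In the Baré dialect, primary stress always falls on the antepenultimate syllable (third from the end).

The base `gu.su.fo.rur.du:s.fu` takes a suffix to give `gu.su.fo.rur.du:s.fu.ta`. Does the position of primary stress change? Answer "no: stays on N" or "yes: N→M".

Base `gu.su.fo.rur.du:s.fu` (6 syllables):
  The word has 6 syllables; the antepenultimate syllable (third from the end) is syllable 4 (rur).
  → primary stress on syllable 4.
Suffixed `gu.su.fo.rur.du:s.fu.ta` (7 syllables):
  The word has 7 syllables; the antepenultimate syllable (third from the end) is syllable 5 (du:s).
  → primary stress on syllable 5.

yes: 4→5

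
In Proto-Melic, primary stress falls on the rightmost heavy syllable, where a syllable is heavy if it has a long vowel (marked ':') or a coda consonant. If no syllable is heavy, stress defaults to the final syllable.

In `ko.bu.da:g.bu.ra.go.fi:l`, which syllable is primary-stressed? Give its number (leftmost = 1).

7

Weights: 1 ko L, 2 bu L, 3 da:g H, 4 bu L, 5 ra L, 6 go L, 7 fi:l H.
Heavy syllables in the domain: 3, 7. The rightmost is syllable 7 (fi:l).
Primary stress: syllable 7 → ko.bu.da:g.bu.ra.go.ˈfi:l.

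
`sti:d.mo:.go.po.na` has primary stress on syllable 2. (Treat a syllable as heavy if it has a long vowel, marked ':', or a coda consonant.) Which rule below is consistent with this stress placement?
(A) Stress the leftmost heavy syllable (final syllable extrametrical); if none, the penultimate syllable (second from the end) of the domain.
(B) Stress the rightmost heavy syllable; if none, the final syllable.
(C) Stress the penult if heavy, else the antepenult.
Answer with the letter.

Rule A → syllable 1 (observed: 2).
Rule B → syllable 2 ✓.
Rule C → syllable 3 (observed: 2).

B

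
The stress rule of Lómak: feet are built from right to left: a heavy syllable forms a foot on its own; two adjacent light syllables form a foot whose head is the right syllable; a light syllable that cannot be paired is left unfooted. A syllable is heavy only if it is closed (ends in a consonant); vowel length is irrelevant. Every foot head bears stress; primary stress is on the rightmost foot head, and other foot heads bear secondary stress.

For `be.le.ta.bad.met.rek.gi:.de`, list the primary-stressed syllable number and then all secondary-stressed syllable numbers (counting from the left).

Weights: 1 be L, 2 le L, 3 ta L, 4 bad H, 5 met H, 6 rek H, 7 gi: L, 8 de L.
Parse right to left (heavy = foot alone; LL = one foot; stranded L unfooted): be (le.ˈta) (ˈbad) (ˈmet) (ˈrek) (gi:.ˈde).
Foot heads: 3, 4, 5, 6, 8.
Primary stress on the rightmost head = syllable 8.
Secondary stress on 3, 4, 5, 6: be.le.ˌta.ˌbad.ˌmet.ˌrek.gi:.ˈde.

primary 8, secondary 3, 4, 5, 6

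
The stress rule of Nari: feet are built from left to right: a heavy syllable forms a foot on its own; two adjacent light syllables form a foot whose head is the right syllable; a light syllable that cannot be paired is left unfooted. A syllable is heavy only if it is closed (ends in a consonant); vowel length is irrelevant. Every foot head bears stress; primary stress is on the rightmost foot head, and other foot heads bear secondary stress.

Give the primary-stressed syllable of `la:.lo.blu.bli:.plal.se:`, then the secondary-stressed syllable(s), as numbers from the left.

primary 5, secondary 2, 4

Weights: 1 la: L, 2 lo L, 3 blu L, 4 bli: L, 5 plal H, 6 se: L.
Parse left to right (heavy = foot alone; LL = one foot; stranded L unfooted): (la:.ˈlo) (blu.ˈbli:) (ˈplal) se:.
Foot heads: 2, 4, 5.
Primary stress on the rightmost head = syllable 5.
Secondary stress on 2, 4: la:.ˌlo.blu.ˌbli:.ˈplal.se:.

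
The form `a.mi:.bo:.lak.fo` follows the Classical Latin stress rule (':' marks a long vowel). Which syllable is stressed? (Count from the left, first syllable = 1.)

4

Classical Latin: stress the penult if heavy (long vowel or closed), else the antepenult.
Weights: 3 bo: H, 4 lak H, 5 fo L.
The penult (syllable 4, lak) is heavy, so it takes stress.
Stress on syllable 4: a.mi:.bo:.ˈlak.fo.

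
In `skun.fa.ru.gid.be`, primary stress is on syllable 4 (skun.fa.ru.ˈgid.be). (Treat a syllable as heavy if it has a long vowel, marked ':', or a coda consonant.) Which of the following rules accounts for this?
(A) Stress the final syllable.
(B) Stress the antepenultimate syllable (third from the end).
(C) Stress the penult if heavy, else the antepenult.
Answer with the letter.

C

Rule A → syllable 5 (observed: 4).
Rule B → syllable 3 (observed: 4).
Rule C → syllable 4 ✓.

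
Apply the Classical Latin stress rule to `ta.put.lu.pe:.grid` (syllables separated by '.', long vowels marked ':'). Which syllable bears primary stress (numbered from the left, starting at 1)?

4

Classical Latin: stress the penult if heavy (long vowel or closed), else the antepenult.
Weights: 3 lu L, 4 pe: H, 5 grid H.
The penult (syllable 4, pe:) is heavy, so it takes stress.
Stress on syllable 4: ta.put.lu.ˈpe:.grid.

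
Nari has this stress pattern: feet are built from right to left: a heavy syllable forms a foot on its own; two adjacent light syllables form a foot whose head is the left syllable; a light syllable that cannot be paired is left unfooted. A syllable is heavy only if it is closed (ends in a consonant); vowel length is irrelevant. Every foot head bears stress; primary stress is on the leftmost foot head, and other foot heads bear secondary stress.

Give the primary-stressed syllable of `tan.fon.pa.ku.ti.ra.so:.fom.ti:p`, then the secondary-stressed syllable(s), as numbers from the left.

primary 1, secondary 2, 4, 6, 8, 9

Weights: 1 tan H, 2 fon H, 3 pa L, 4 ku L, 5 ti L, 6 ra L, 7 so: L, 8 fom H, 9 ti:p H.
Parse right to left (heavy = foot alone; LL = one foot; stranded L unfooted): (ˈtan) (ˈfon) pa (ˈku.ti) (ˈra.so:) (ˈfom) (ˈti:p).
Foot heads: 1, 2, 4, 6, 8, 9.
Primary stress on the leftmost head = syllable 1.
Secondary stress on 2, 4, 6, 8, 9: ˈtan.ˌfon.pa.ˌku.ti.ˌra.so:.ˌfom.ˌti:p.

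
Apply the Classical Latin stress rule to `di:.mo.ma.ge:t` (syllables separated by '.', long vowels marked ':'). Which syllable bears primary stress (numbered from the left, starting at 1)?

Classical Latin: stress the penult if heavy (long vowel or closed), else the antepenult.
Weights: 2 mo L, 3 ma L, 4 ge:t H.
The penult (syllable 3, ma) is light, so stress falls on the antepenult (syllable 2, mo).
Stress on syllable 2: di:.ˈmo.ma.ge:t.

2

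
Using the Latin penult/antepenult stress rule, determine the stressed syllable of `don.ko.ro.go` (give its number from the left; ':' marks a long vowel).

Classical Latin: stress the penult if heavy (long vowel or closed), else the antepenult.
Weights: 2 ko L, 3 ro L, 4 go L.
The penult (syllable 3, ro) is light, so stress falls on the antepenult (syllable 2, ko).
Stress on syllable 2: don.ˈko.ro.go.

2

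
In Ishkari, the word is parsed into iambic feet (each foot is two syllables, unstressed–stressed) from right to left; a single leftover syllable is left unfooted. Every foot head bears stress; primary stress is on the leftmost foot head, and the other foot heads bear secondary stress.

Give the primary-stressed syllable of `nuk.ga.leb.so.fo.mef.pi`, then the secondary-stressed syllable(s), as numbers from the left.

primary 3, secondary 5, 7

Parse right to left into iambic (σˈσ) feet: nuk (ga.ˈleb) (so.ˈfo) (mef.ˈpi). Syllable 1 is left unfooted.
Foot heads (stressed positions): 3, 5, 7.
End Rule Leftmost: primary stress on the leftmost head = syllable 3.
Secondary stress on 5, 7: nuk.ga.ˈleb.so.ˌfo.mef.ˌpi.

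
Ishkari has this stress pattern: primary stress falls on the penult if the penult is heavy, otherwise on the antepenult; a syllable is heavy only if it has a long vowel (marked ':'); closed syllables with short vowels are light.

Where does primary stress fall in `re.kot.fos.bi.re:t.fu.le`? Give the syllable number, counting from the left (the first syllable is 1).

Weights: 5 re:t H, 6 fu L, 7 le L.
The penult (syllable 6, fu) is light, so stress falls on the antepenult (syllable 5, re:t).
Primary stress: syllable 5 → re.kot.fos.bi.ˈre:t.fu.le.

5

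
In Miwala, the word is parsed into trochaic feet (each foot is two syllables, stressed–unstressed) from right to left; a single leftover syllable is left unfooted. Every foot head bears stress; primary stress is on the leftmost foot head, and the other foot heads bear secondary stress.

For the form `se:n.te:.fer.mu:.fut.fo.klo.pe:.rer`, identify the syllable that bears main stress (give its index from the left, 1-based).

Parse right to left into trochaic (ˈσσ) feet: se:n (ˈte:.fer) (ˈmu:.fut) (ˈfo.klo) (ˈpe:.rer). Syllable 1 is left unfooted.
Foot heads (stressed positions): 2, 4, 6, 8.
End Rule Leftmost: primary stress on the leftmost head = syllable 2.
Primary stress: syllable 2 → se:n.ˈte:.fer.mu:.fut.fo.klo.pe:.rer.

2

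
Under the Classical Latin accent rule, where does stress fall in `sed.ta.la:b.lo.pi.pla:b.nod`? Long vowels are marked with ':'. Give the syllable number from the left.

Classical Latin: stress the penult if heavy (long vowel or closed), else the antepenult.
Weights: 5 pi L, 6 pla:b H, 7 nod H.
The penult (syllable 6, pla:b) is heavy, so it takes stress.
Stress on syllable 6: sed.ta.la:b.lo.pi.ˈpla:b.nod.

6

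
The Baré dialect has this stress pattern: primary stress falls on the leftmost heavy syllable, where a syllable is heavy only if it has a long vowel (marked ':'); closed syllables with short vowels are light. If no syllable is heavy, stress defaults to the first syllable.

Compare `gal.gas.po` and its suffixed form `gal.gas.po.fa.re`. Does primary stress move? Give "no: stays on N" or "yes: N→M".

no: stays on 1

Base `gal.gas.po` (3 syllables):
  Weights: 1 gal L, 2 gas L, 3 po L.
  No heavy syllable in the domain; default to the first syllable = syllable 1.
  → primary stress on syllable 1.
Suffixed `gal.gas.po.fa.re` (5 syllables):
  Weights: 1 gal L, 2 gas L, 3 po L, 4 fa L, 5 re L.
  No heavy syllable in the domain; default to the first syllable = syllable 1.
  → primary stress on syllable 1.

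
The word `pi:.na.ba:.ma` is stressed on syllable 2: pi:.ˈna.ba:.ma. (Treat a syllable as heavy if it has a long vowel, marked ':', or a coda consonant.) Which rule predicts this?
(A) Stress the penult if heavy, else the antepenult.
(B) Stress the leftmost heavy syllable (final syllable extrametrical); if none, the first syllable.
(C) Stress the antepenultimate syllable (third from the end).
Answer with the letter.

C

Rule A → syllable 3 (observed: 2).
Rule B → syllable 1 (observed: 2).
Rule C → syllable 2 ✓.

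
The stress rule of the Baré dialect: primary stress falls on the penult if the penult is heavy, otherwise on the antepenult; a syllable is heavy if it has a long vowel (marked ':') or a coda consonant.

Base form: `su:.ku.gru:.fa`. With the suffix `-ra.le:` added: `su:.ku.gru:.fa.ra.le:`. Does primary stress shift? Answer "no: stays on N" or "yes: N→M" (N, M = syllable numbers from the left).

yes: 3→4

Base `su:.ku.gru:.fa` (4 syllables):
  Weights: 2 ku L, 3 gru: H, 4 fa L.
  The penult (syllable 3, gru:) is heavy, so it takes stress.
  → primary stress on syllable 3.
Suffixed `su:.ku.gru:.fa.ra.le:` (6 syllables):
  Weights: 4 fa L, 5 ra L, 6 le: H.
  The penult (syllable 5, ra) is light, so stress falls on the antepenult (syllable 4, fa).
  → primary stress on syllable 4.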